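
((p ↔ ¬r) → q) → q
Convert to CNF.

(¬p ∨ ¬r ∨ q) ∧ (r ∨ p ∨ q)

((p ↔ ¬r) → q) → q
≡ ¬((p ↔ ¬r) → q) ∨ q   [eliminate →]
≡ ¬(¬(p ↔ ¬r) ∨ q) ∨ q   [eliminate →]
≡ ¬(¬((p → ¬r) ∧ (¬r → p)) ∨ q) ∨ q   [eliminate ↔]
≡ ¬(¬((¬p ∨ ¬r) ∧ (¬r → p)) ∨ q) ∨ q   [eliminate →]
≡ ¬(¬((¬p ∨ ¬r) ∧ (¬¬r ∨ p)) ∨ q) ∨ q   [eliminate →]
≡ (¬¬((¬p ∨ ¬r) ∧ (¬¬r ∨ p)) ∧ ¬q) ∨ q   [De Morgan]
≡ ((¬p ∨ ¬r) ∧ (¬¬r ∨ p) ∧ ¬q) ∨ q   [double negation]
≡ ((¬p ∨ ¬r) ∧ (r ∨ p) ∧ ¬q) ∨ q   [double negation]
≡ (¬p ∨ ¬r ∨ q) ∧ (r ∨ p ∨ q) ∧ (¬q ∨ q)   [distribute ∨ over ∧]
≡ (¬p ∨ ¬r ∨ q) ∧ (r ∨ p ∨ q)   [simplify]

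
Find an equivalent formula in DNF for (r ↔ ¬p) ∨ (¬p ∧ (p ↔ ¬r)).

(¬r ∧ p) ∨ (¬p ∧ r)

(r ↔ ¬p) ∨ (¬p ∧ (p ↔ ¬r))
≡ ((r → ¬p) ∧ (¬p → r)) ∨ (¬p ∧ (p ↔ ¬r))   — eliminate ↔
≡ ((¬r ∨ ¬p) ∧ (¬p → r)) ∨ (¬p ∧ (p ↔ ¬r))   — eliminate →
≡ ((¬r ∨ ¬p) ∧ (¬¬p ∨ r)) ∨ (¬p ∧ (p ↔ ¬r))   — eliminate →
≡ ((¬r ∨ ¬p) ∧ (¬¬p ∨ r)) ∨ (¬p ∧ (p → ¬r) ∧ (¬r → p))   — eliminate ↔
≡ ((¬r ∨ ¬p) ∧ (¬¬p ∨ r)) ∨ (¬p ∧ (¬p ∨ ¬r) ∧ (¬r → p))   — eliminate →
≡ ((¬r ∨ ¬p) ∧ (¬¬p ∨ r)) ∨ (¬p ∧ (¬p ∨ ¬r) ∧ (¬¬r ∨ p))   — eliminate →
≡ ((¬r ∨ ¬p) ∧ (p ∨ r)) ∨ (¬p ∧ (¬p ∨ ¬r) ∧ (¬¬r ∨ p))   — double negation
≡ ((¬r ∨ ¬p) ∧ (p ∨ r)) ∨ (¬p ∧ (¬p ∨ ¬r) ∧ (r ∨ p))   — double negation
≡ (¬r ∧ p) ∨ (¬r ∧ r) ∨ (¬p ∧ p) ∨ (¬p ∧ r) ∨ (¬p ∧ ¬p ∧ r) ∨ (¬p ∧ ¬p ∧ p) ∨ (¬p ∧ ¬r ∧ r) ∨ (¬p ∧ ¬r ∧ p)   — distribute ∧ over ∨
≡ (¬r ∧ p) ∨ (¬p ∧ r)   — simplify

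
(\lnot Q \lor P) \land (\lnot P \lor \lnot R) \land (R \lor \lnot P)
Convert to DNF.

(\lnot Q \lor P) \land (\lnot P \lor \lnot R) \land (R \lor \lnot P)
= (\lnot Q \land \lnot P \land R) \lor (\lnot Q \land \lnot P \land \lnot P) \lor (\lnot Q \land \lnot R \land R) \lor (\lnot Q \land \lnot R \land \lnot P) \lor (P \land \lnot P \land R) \lor (P \land \lnot P \land \lnot P) \lor (P \land \lnot R \land R) \lor (P \land \lnot R \land \lnot P)   — distribute \land over \lor
= \lnot Q \land \lnot P   — simplify

\lnot Q \land \lnot P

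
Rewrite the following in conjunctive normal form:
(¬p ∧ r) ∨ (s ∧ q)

(¬p ∧ r) ∨ (s ∧ q)
≡ (¬p ∨ s) ∧ (¬p ∨ q) ∧ (r ∨ s) ∧ (r ∨ q)   [distribute ∨ over ∧]

(¬p ∨ s) ∧ (¬p ∨ q) ∧ (r ∨ s) ∧ (r ∨ q)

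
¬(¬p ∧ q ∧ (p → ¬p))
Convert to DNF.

¬(¬p ∧ q ∧ (p → ¬p))
⇔ ¬(¬p ∧ q ∧ (¬p ∨ ¬p))   [eliminate →]
⇔ ¬¬p ∨ ¬q ∨ ¬(¬p ∨ ¬p)   [De Morgan]
⇔ p ∨ ¬q ∨ ¬(¬p ∨ ¬p)   [double negation]
⇔ p ∨ ¬q ∨ (¬¬p ∧ ¬¬p)   [De Morgan]
⇔ p ∨ ¬q ∨ (p ∧ ¬¬p)   [double negation]
⇔ p ∨ ¬q ∨ (p ∧ p)   [double negation]
⇔ p ∨ ¬q   [simplify]

p ∨ ¬q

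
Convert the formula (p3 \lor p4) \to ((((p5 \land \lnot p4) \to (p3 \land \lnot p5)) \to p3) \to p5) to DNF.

(p3 \lor p4) \to ((((p5 \land \lnot p4) \to (p3 \land \lnot p5)) \to p3) \to p5)
≡ \lnot (p3 \lor p4) \lor ((((p5 \land \lnot p4) \to (p3 \land \lnot p5)) \to p3) \to p5)   — eliminate \to
≡ \lnot (p3 \lor p4) \lor \lnot (((p5 \land \lnot p4) \to (p3 \land \lnot p5)) \to p3) \lor p5   — eliminate \to
≡ \lnot (p3 \lor p4) \lor \lnot (\lnot ((p5 \land \lnot p4) \to (p3 \land \lnot p5)) \lor p3) \lor p5   — eliminate \to
≡ \lnot (p3 \lor p4) \lor \lnot (\lnot (\lnot (p5 \land \lnot p4) \lor (p3 \land \lnot p5)) \lor p3) \lor p5   — eliminate \to
≡ (\lnot p3 \land \lnot p4) \lor \lnot (\lnot (\lnot (p5 \land \lnot p4) \lor (p3 \land \lnot p5)) \lor p3) \lor p5   — De Morgan
≡ (\lnot p3 \land \lnot p4) \lor (\lnot \lnot (\lnot (p5 \land \lnot p4) \lor (p3 \land \lnot p5)) \land \lnot p3) \lor p5   — De Morgan
≡ (\lnot p3 \land \lnot p4) \lor ((\lnot (p5 \land \lnot p4) \lor (p3 \land \lnot p5)) \land \lnot p3) \lor p5   — double negation
≡ (\lnot p3 \land \lnot p4) \lor ((\lnot p5 \lor \lnot \lnot p4 \lor (p3 \land \lnot p5)) \land \lnot p3) \lor p5   — De Morgan
≡ (\lnot p3 \land \lnot p4) \lor ((\lnot p5 \lor p4 \lor (p3 \land \lnot p5)) \land \lnot p3) \lor p5   — double negation
≡ (\lnot p3 \land \lnot p4) \lor (\lnot p5 \land \lnot p3) \lor (p4 \land \lnot p3) \lor (p3 \land \lnot p5 \land \lnot p3) \lor p5   — distribute \land over \lor
≡ (\lnot p3 \land \lnot p4) \lor (\lnot p5 \land \lnot p3) \lor (p4 \land \lnot p3) \lor p5   — simplify

(\lnot p3 \land \lnot p4) \lor (\lnot p5 \land \lnot p3) \lor (p4 \land \lnot p3) \lor p5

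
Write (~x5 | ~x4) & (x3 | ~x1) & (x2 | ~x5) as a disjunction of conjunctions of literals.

(~x5 | ~x4) & (x3 | ~x1) & (x2 | ~x5)
≡ (~x5 & x3 & x2) | (~x5 & x3 & ~x5) | (~x5 & ~x1 & x2) | (~x5 & ~x1 & ~x5) | (~x4 & x3 & x2) | (~x4 & x3 & ~x5) | (~x4 & ~x1 & x2) | (~x4 & ~x1 & ~x5)   (distribute & over |)
≡ (~x5 & x3) | (~x5 & ~x1) | (~x4 & x3 & x2) | (~x4 & ~x1 & x2)   (simplify)

(~x5 & x3) | (~x5 & ~x1) | (~x4 & x3 & x2) | (~x4 & ~x1 & x2)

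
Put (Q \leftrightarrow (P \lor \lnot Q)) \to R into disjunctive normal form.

(Q \leftrightarrow (P \lor \lnot Q)) \to R
≡ \lnot (Q \leftrightarrow (P \lor \lnot Q)) \lor R   (eliminate \to)
≡ \lnot ((Q \to (P \lor \lnot Q)) \land ((P \lor \lnot Q) \to Q)) \lor R   (eliminate \leftrightarrow)
≡ \lnot ((\lnot Q \lor P \lor \lnot Q) \land ((P \lor \lnot Q) \to Q)) \lor R   (eliminate \to)
≡ \lnot ((\lnot Q \lor P \lor \lnot Q) \land (\lnot (P \lor \lnot Q) \lor Q)) \lor R   (eliminate \to)
≡ \lnot (\lnot Q \lor P \lor \lnot Q) \lor \lnot (\lnot (P \lor \lnot Q) \lor Q) \lor R   (De Morgan)
≡ (\lnot \lnot Q \land \lnot P \land \lnot \lnot Q) \lor \lnot (\lnot (P \lor \lnot Q) \lor Q) \lor R   (De Morgan)
≡ (Q \land \lnot P \land \lnot \lnot Q) \lor \lnot (\lnot (P \lor \lnot Q) \lor Q) \lor R   (double negation)
≡ (Q \land \lnot P \land Q) \lor \lnot (\lnot (P \lor \lnot Q) \lor Q) \lor R   (double negation)
≡ (Q \land \lnot P \land Q) \lor (\lnot \lnot (P \lor \lnot Q) \land \lnot Q) \lor R   (De Morgan)
≡ (Q \land \lnot P \land Q) \lor ((P \lor \lnot Q) \land \lnot Q) \lor R   (double negation)
≡ (Q \land \lnot P \land Q) \lor (P \land \lnot Q) \lor (\lnot Q \land \lnot Q) \lor R   (distribute \land over \lor)
≡ (Q \land \lnot P) \lor \lnot Q \lor R   (simplify)

(Q \land \lnot P) \lor \lnot Q \lor R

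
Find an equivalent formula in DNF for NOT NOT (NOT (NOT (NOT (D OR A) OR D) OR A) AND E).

(NOT D AND NOT A AND E) OR (D AND NOT A AND E)

NOT NOT (NOT (NOT (NOT (D OR A) OR D) OR A) AND E)
= NOT (NOT (NOT (D OR A) OR D) OR A) AND E
= NOT NOT (NOT (D OR A) OR D) AND NOT A AND E
= (NOT (D OR A) OR D) AND NOT A AND E
= ((NOT D AND NOT A) OR D) AND NOT A AND E
= (NOT D AND NOT A AND NOT A AND E) OR (D AND NOT A AND E)
= (NOT D AND NOT A AND E) OR (D AND NOT A AND E)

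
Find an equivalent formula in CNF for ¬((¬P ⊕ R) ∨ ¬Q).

(P ∨ R) ∧ (¬R ∨ ¬P) ∧ Q

¬((¬P ⊕ R) ∨ ¬Q)
⇔ ¬(((¬P ∨ R) ∧ ¬(¬P ∧ R)) ∨ ¬Q)
⇔ ¬((¬P ∨ R) ∧ ¬(¬P ∧ R)) ∧ ¬¬Q
⇔ (¬(¬P ∨ R) ∨ ¬¬(¬P ∧ R)) ∧ ¬¬Q
⇔ ((¬¬P ∧ ¬R) ∨ ¬¬(¬P ∧ R)) ∧ ¬¬Q
⇔ ((P ∧ ¬R) ∨ ¬¬(¬P ∧ R)) ∧ ¬¬Q
⇔ ((P ∧ ¬R) ∨ (¬P ∧ R)) ∧ ¬¬Q
⇔ ((P ∧ ¬R) ∨ (¬P ∧ R)) ∧ Q
⇔ (P ∨ ¬P) ∧ (P ∨ R) ∧ (¬R ∨ ¬P) ∧ (¬R ∨ R) ∧ Q
⇔ (P ∨ R) ∧ (¬R ∨ ¬P) ∧ Q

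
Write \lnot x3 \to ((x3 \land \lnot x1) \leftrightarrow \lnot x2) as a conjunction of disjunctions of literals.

x3 \lor x2

\lnot x3 \to ((x3 \land \lnot x1) \leftrightarrow \lnot x2)
⇔ \lnot \lnot x3 \lor ((x3 \land \lnot x1) \leftrightarrow \lnot x2)
⇔ \lnot \lnot x3 \lor (((x3 \land \lnot x1) \to \lnot x2) \land (\lnot x2 \to (x3 \land \lnot x1)))
⇔ \lnot \lnot x3 \lor ((\lnot (x3 \land \lnot x1) \lor \lnot x2) \land (\lnot x2 \to (x3 \land \lnot x1)))
⇔ \lnot \lnot x3 \lor ((\lnot (x3 \land \lnot x1) \lor \lnot x2) \land (\lnot \lnot x2 \lor (x3 \land \lnot x1)))
⇔ x3 \lor ((\lnot (x3 \land \lnot x1) \lor \lnot x2) \land (\lnot \lnot x2 \lor (x3 \land \lnot x1)))
⇔ x3 \lor ((\lnot x3 \lor \lnot \lnot x1 \lor \lnot x2) \land (\lnot \lnot x2 \lor (x3 \land \lnot x1)))
⇔ x3 \lor ((\lnot x3 \lor x1 \lor \lnot x2) \land (\lnot \lnot x2 \lor (x3 \land \lnot x1)))
⇔ x3 \lor ((\lnot x3 \lor x1 \lor \lnot x2) \land (x2 \lor (x3 \land \lnot x1)))
⇔ (x3 \lor \lnot x3 \lor x1 \lor \lnot x2) \land (x3 \lor x2 \lor x3) \land (x3 \lor x2 \lor \lnot x1)
⇔ x3 \lor x2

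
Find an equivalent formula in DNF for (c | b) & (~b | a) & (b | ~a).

(c | b) & (~b | a) & (b | ~a)
≡ (c & ~b & b) | (c & ~b & ~a) | (c & a & b) | (c & a & ~a) | (b & ~b & b) | (b & ~b & ~a) | (b & a & b) | (b & a & ~a)   [distribute & over |]
≡ (c & ~b & ~a) | (b & a)   [simplify]

(c & ~b & ~a) | (b & a)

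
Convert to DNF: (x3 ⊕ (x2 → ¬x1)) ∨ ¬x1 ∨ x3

(¬x3 ∧ ¬x2) ∨ ¬x1 ∨ x3

(x3 ⊕ (x2 → ¬x1)) ∨ ¬x1 ∨ x3
⇔ (x3 ∧ ¬(x2 → ¬x1)) ∨ (¬x3 ∧ (x2 → ¬x1)) ∨ ¬x1 ∨ x3   (expand ⊕)
⇔ (x3 ∧ ¬(¬x2 ∨ ¬x1)) ∨ (¬x3 ∧ (x2 → ¬x1)) ∨ ¬x1 ∨ x3   (eliminate →)
⇔ (x3 ∧ ¬(¬x2 ∨ ¬x1)) ∨ (¬x3 ∧ (¬x2 ∨ ¬x1)) ∨ ¬x1 ∨ x3   (eliminate →)
⇔ (x3 ∧ ¬¬x2 ∧ ¬¬x1) ∨ (¬x3 ∧ (¬x2 ∨ ¬x1)) ∨ ¬x1 ∨ x3   (De Morgan)
⇔ (x3 ∧ x2 ∧ ¬¬x1) ∨ (¬x3 ∧ (¬x2 ∨ ¬x1)) ∨ ¬x1 ∨ x3   (double negation)
⇔ (x3 ∧ x2 ∧ x1) ∨ (¬x3 ∧ (¬x2 ∨ ¬x1)) ∨ ¬x1 ∨ x3   (double negation)
⇔ (x3 ∧ x2 ∧ x1) ∨ (¬x3 ∧ ¬x2) ∨ (¬x3 ∧ ¬x1) ∨ ¬x1 ∨ x3   (distribute ∧ over ∨)
⇔ (¬x3 ∧ ¬x2) ∨ ¬x1 ∨ x3   (simplify)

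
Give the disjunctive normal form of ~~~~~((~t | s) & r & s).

~r | ~s

~~~~~((~t | s) & r & s)
⇔ ~~~((~t | s) & r & s)   — double negation
⇔ ~((~t | s) & r & s)   — double negation
⇔ ~(~t | s) | ~r | ~s   — De Morgan
⇔ (~~t & ~s) | ~r | ~s   — De Morgan
⇔ (t & ~s) | ~r | ~s   — double negation
⇔ ~r | ~s   — simplify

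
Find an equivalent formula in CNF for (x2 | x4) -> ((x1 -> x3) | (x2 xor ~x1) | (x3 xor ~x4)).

~x4 | ~x1 | x3 | x2

(x2 | x4) -> ((x1 -> x3) | (x2 xor ~x1) | (x3 xor ~x4))
≡ ~(x2 | x4) | (x1 -> x3) | (x2 xor ~x1) | (x3 xor ~x4)   [eliminate ->]
≡ ~(x2 | x4) | ~x1 | x3 | (x2 xor ~x1) | (x3 xor ~x4)   [eliminate ->]
≡ ~(x2 | x4) | ~x1 | x3 | ((x2 | ~x1) & ~(x2 & ~x1)) | (x3 xor ~x4)   [expand xor]
≡ ~(x2 | x4) | ~x1 | x3 | ((x2 | ~x1) & ~(x2 & ~x1)) | ((x3 | ~x4) & ~(x3 & ~x4))   [expand xor]
≡ (~x2 & ~x4) | ~x1 | x3 | ((x2 | ~x1) & ~(x2 & ~x1)) | ((x3 | ~x4) & ~(x3 & ~x4))   [De Morgan]
≡ (~x2 & ~x4) | ~x1 | x3 | ((x2 | ~x1) & (~x2 | ~~x1)) | ((x3 | ~x4) & ~(x3 & ~x4))   [De Morgan]
≡ (~x2 & ~x4) | ~x1 | x3 | ((x2 | ~x1) & (~x2 | x1)) | ((x3 | ~x4) & ~(x3 & ~x4))   [double negation]
≡ (~x2 & ~x4) | ~x1 | x3 | ((x2 | ~x1) & (~x2 | x1)) | ((x3 | ~x4) & (~x3 | ~~x4))   [De Morgan]
≡ (~x2 & ~x4) | ~x1 | x3 | ((x2 | ~x1) & (~x2 | x1)) | ((x3 | ~x4) & (~x3 | x4))   [double negation]
≡ (~x2 | ~x1 | x3 | x2 | ~x1 | x3 | ~x4) & (~x2 | ~x1 | x3 | x2 | ~x1 | ~x3 | x4) & (~x2 | ~x1 | x3 | ~x2 | x1 | x3 | ~x4) & (~x2 | ~x1 | x3 | ~x2 | x1 | ~x3 | x4) & (~x4 | ~x1 | x3 | x2 | ~x1 | x3 | ~x4) & (~x4 | ~x1 | x3 | x2 | ~x1 | ~x3 | x4) & (~x4 | ~x1 | x3 | ~x2 | x1 | x3 | ~x4) & (~x4 | ~x1 | x3 | ~x2 | x1 | ~x3 | x4)   [distribute | over &]
≡ ~x4 | ~x1 | x3 | x2   [simplify]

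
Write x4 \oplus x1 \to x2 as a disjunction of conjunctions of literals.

x4 \oplus x1 \to x2
≡ \lnot (x4 \oplus x1) \lor x2   — eliminate \to
≡ \lnot (x4 \land \lnot x1 \lor \lnot x4 \land x1) \lor x2   — expand \oplus
≡ \lnot (x4 \land \lnot x1) \land \lnot (\lnot x4 \land x1) \lor x2   — De Morgan
≡ (\lnot x4 \lor \lnot \lnot x1) \land \lnot (\lnot x4 \land x1) \lor x2   — De Morgan
≡ (\lnot x4 \lor x1) \land \lnot (\lnot x4 \land x1) \lor x2   — double negation
≡ (\lnot x4 \lor x1) \land (\lnot \lnot x4 \lor \lnot x1) \lor x2   — De Morgan
≡ (\lnot x4 \lor x1) \land (x4 \lor \lnot x1) \lor x2   — double negation
≡ \lnot x4 \land x4 \lor \lnot x4 \land \lnot x1 \lor x1 \land x4 \lor x1 \land \lnot x1 \lor x2   — distribute \land over \lor
≡ \lnot x4 \land \lnot x1 \lor x1 \land x4 \lor x2   — simplify

\lnot x4 \land \lnot x1 \lor x1 \land x4 \lor x2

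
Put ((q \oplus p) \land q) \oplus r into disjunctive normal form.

(q \land \lnot p \land \lnot r) \lor (p \land q \land r) \lor (\lnot q \land r)

((q \oplus p) \land q) \oplus r
⇔ ((q \oplus p) \land q \land \lnot r) \lor (\lnot ((q \oplus p) \land q) \land r)   [expand \oplus]
⇔ (((q \land \lnot p) \lor (\lnot q \land p)) \land q \land \lnot r) \lor (\lnot ((q \oplus p) \land q) \land r)   [expand \oplus]
⇔ (((q \land \lnot p) \lor (\lnot q \land p)) \land q \land \lnot r) \lor (\lnot (((q \land \lnot p) \lor (\lnot q \land p)) \land q) \land r)   [expand \oplus]
⇔ (((q \land \lnot p) \lor (\lnot q \land p)) \land q \land \lnot r) \lor ((\lnot ((q \land \lnot p) \lor (\lnot q \land p)) \lor \lnot q) \land r)   [De Morgan]
⇔ (((q \land \lnot p) \lor (\lnot q \land p)) \land q \land \lnot r) \lor (((\lnot (q \land \lnot p) \land \lnot (\lnot q \land p)) \lor \lnot q) \land r)   [De Morgan]
⇔ (((q \land \lnot p) \lor (\lnot q \land p)) \land q \land \lnot r) \lor ((((\lnot q \lor \lnot \lnot p) \land \lnot (\lnot q \land p)) \lor \lnot q) \land r)   [De Morgan]
⇔ (((q \land \lnot p) \lor (\lnot q \land p)) \land q \land \lnot r) \lor ((((\lnot q \lor p) \land \lnot (\lnot q \land p)) \lor \lnot q) \land r)   [double negation]
⇔ (((q \land \lnot p) \lor (\lnot q \land p)) \land q \land \lnot r) \lor ((((\lnot q \lor p) \land (\lnot \lnot q \lor \lnot p)) \lor \lnot q) \land r)   [De Morgan]
⇔ (((q \land \lnot p) \lor (\lnot q \land p)) \land q \land \lnot r) \lor ((((\lnot q \lor p) \land (q \lor \lnot p)) \lor \lnot q) \land r)   [double negation]
⇔ (q \land \lnot p \land q \land \lnot r) \lor (\lnot q \land p \land q \land \lnot r) \lor (\lnot q \land q \land r) \lor (\lnot q \land \lnot p \land r) \lor (p \land q \land r) \lor (p \land \lnot p \land r) \lor (\lnot q \land r)   [distribute \land over \lor]
⇔ (q \land \lnot p \land \lnot r) \lor (p \land q \land r) \lor (\lnot q \land r)   [simplify]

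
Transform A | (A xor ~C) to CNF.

A | ~C

A | (A xor ~C)
⇔ A | ((A | ~C) & ~(A & ~C))   [expand xor]
⇔ A | ((A | ~C) & (~A | ~~C))   [De Morgan]
⇔ A | ((A | ~C) & (~A | C))   [double negation]
⇔ (A | A | ~C) & (A | ~A | C)   [distribute | over &]
⇔ A | ~C   [simplify]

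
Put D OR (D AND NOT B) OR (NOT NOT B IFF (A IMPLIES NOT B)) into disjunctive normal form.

D OR (NOT A AND B)

D OR (D AND NOT B) OR (NOT NOT B IFF (A IMPLIES NOT B))
≡ D OR (D AND NOT B) OR ((NOT NOT B IMPLIES (A IMPLIES NOT B)) AND ((A IMPLIES NOT B) IMPLIES NOT NOT B))   [eliminate IFF]
≡ D OR (D AND NOT B) OR ((NOT NOT NOT B OR (A IMPLIES NOT B)) AND ((A IMPLIES NOT B) IMPLIES NOT NOT B))   [eliminate IMPLIES]
≡ D OR (D AND NOT B) OR ((NOT NOT NOT B OR NOT A OR NOT B) AND ((A IMPLIES NOT B) IMPLIES NOT NOT B))   [eliminate IMPLIES]
≡ D OR (D AND NOT B) OR ((NOT NOT NOT B OR NOT A OR NOT B) AND (NOT (A IMPLIES NOT B) OR NOT NOT B))   [eliminate IMPLIES]
≡ D OR (D AND NOT B) OR ((NOT NOT NOT B OR NOT A OR NOT B) AND (NOT (NOT A OR NOT B) OR NOT NOT B))   [eliminate IMPLIES]
≡ D OR (D AND NOT B) OR ((NOT B OR NOT A OR NOT B) AND (NOT (NOT A OR NOT B) OR NOT NOT B))   [double negation]
≡ D OR (D AND NOT B) OR ((NOT B OR NOT A OR NOT B) AND ((NOT NOT A AND NOT NOT B) OR NOT NOT B))   [De Morgan]
≡ D OR (D AND NOT B) OR ((NOT B OR NOT A OR NOT B) AND ((A AND NOT NOT B) OR NOT NOT B))   [double negation]
≡ D OR (D AND NOT B) OR ((NOT B OR NOT A OR NOT B) AND ((A AND B) OR NOT NOT B))   [double negation]
≡ D OR (D AND NOT B) OR ((NOT B OR NOT A OR NOT B) AND ((A AND B) OR B))   [double negation]
≡ D OR (D AND NOT B) OR (NOT B AND A AND B) OR (NOT B AND B) OR (NOT A AND A AND B) OR (NOT A AND B) OR (NOT B AND A AND B) OR (NOT B AND B)   [distribute AND over OR]
≡ D OR (NOT A AND B)   [simplify]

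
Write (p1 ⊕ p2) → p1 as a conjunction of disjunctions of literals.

(p1 ⊕ p2) → p1
⇔ ¬(p1 ⊕ p2) ∨ p1   [eliminate →]
⇔ ¬((p1 ∨ p2) ∧ ¬(p1 ∧ p2)) ∨ p1   [expand ⊕]
⇔ ¬(p1 ∨ p2) ∨ ¬¬(p1 ∧ p2) ∨ p1   [De Morgan]
⇔ (¬p1 ∧ ¬p2) ∨ ¬¬(p1 ∧ p2) ∨ p1   [De Morgan]
⇔ (¬p1 ∧ ¬p2) ∨ (p1 ∧ p2) ∨ p1   [double negation]
⇔ (¬p1 ∨ p1 ∨ p1) ∧ (¬p1 ∨ p2 ∨ p1) ∧ (¬p2 ∨ p1 ∨ p1) ∧ (¬p2 ∨ p2 ∨ p1)   [distribute ∨ over ∧]
⇔ ¬p2 ∨ p1   [simplify]

¬p2 ∨ p1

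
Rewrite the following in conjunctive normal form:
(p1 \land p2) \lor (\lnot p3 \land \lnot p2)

(p1 \lor \lnot p3) \land (p1 \lor \lnot p2) \land (p2 \lor \lnot p3)

(p1 \land p2) \lor (\lnot p3 \land \lnot p2)
= (p1 \lor \lnot p3) \land (p1 \lor \lnot p2) \land (p2 \lor \lnot p3) \land (p2 \lor \lnot p2)
= (p1 \lor \lnot p3) \land (p1 \lor \lnot p2) \land (p2 \lor \lnot p3)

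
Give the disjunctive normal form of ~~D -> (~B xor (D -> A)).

~D | (~B & D & ~A) | (B & A)

~~D -> (~B xor (D -> A))
≡ ~~~D | (~B xor (D -> A))   — eliminate ->
≡ ~~~D | (~B & ~(D -> A)) | (~~B & (D -> A))   — expand xor
≡ ~~~D | (~B & ~(~D | A)) | (~~B & (D -> A))   — eliminate ->
≡ ~~~D | (~B & ~(~D | A)) | (~~B & (~D | A))   — eliminate ->
≡ ~D | (~B & ~(~D | A)) | (~~B & (~D | A))   — double negation
≡ ~D | (~B & ~~D & ~A) | (~~B & (~D | A))   — De Morgan
≡ ~D | (~B & D & ~A) | (~~B & (~D | A))   — double negation
≡ ~D | (~B & D & ~A) | (B & (~D | A))   — double negation
≡ ~D | (~B & D & ~A) | (B & ~D) | (B & A)   — distribute & over |
≡ ~D | (~B & D & ~A) | (B & A)   — simplify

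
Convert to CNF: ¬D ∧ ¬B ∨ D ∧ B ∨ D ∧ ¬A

¬D ∧ ¬B ∨ D ∧ B ∨ D ∧ ¬A
⇔ (¬D ∨ D ∨ D) ∧ (¬D ∨ D ∨ ¬A) ∧ (¬D ∨ B ∨ D) ∧ (¬D ∨ B ∨ ¬A) ∧ (¬B ∨ D ∨ D) ∧ (¬B ∨ D ∨ ¬A) ∧ (¬B ∨ B ∨ D) ∧ (¬B ∨ B ∨ ¬A)   (distribute ∨ over ∧)
⇔ (¬D ∨ B ∨ ¬A) ∧ (¬B ∨ D)   (simplify)

(¬D ∨ B ∨ ¬A) ∧ (¬B ∨ D)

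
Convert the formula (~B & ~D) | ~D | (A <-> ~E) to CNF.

(~B & ~D) | ~D | (A <-> ~E)
⇔ (~B & ~D) | ~D | ((A -> ~E) & (~E -> A))   [eliminate <->]
⇔ (~B & ~D) | ~D | ((~A | ~E) & (~E -> A))   [eliminate ->]
⇔ (~B & ~D) | ~D | ((~A | ~E) & (~~E | A))   [eliminate ->]
⇔ (~B & ~D) | ~D | ((~A | ~E) & (E | A))   [double negation]
⇔ (~B | ~D | ~A | ~E) & (~B | ~D | E | A) & (~D | ~D | ~A | ~E) & (~D | ~D | E | A)   [distribute | over &]
⇔ (~D | ~A | ~E) & (~D | E | A)   [simplify]

(~D | ~A | ~E) & (~D | E | A)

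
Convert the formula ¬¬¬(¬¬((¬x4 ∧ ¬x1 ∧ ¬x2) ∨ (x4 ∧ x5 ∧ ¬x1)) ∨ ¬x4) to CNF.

(¬x4 ∨ ¬x5 ∨ x1) ∧ x4

¬¬¬(¬¬((¬x4 ∧ ¬x1 ∧ ¬x2) ∨ (x4 ∧ x5 ∧ ¬x1)) ∨ ¬x4)
≡ ¬(¬¬((¬x4 ∧ ¬x1 ∧ ¬x2) ∨ (x4 ∧ x5 ∧ ¬x1)) ∨ ¬x4)   [double negation]
≡ ¬¬¬((¬x4 ∧ ¬x1 ∧ ¬x2) ∨ (x4 ∧ x5 ∧ ¬x1)) ∧ ¬¬x4   [De Morgan]
≡ ¬((¬x4 ∧ ¬x1 ∧ ¬x2) ∨ (x4 ∧ x5 ∧ ¬x1)) ∧ ¬¬x4   [double negation]
≡ ¬(¬x4 ∧ ¬x1 ∧ ¬x2) ∧ ¬(x4 ∧ x5 ∧ ¬x1) ∧ ¬¬x4   [De Morgan]
≡ (¬¬x4 ∨ ¬¬x1 ∨ ¬¬x2) ∧ ¬(x4 ∧ x5 ∧ ¬x1) ∧ ¬¬x4   [De Morgan]
≡ (x4 ∨ ¬¬x1 ∨ ¬¬x2) ∧ ¬(x4 ∧ x5 ∧ ¬x1) ∧ ¬¬x4   [double negation]
≡ (x4 ∨ x1 ∨ ¬¬x2) ∧ ¬(x4 ∧ x5 ∧ ¬x1) ∧ ¬¬x4   [double negation]
≡ (x4 ∨ x1 ∨ x2) ∧ ¬(x4 ∧ x5 ∧ ¬x1) ∧ ¬¬x4   [double negation]
≡ (x4 ∨ x1 ∨ x2) ∧ (¬x4 ∨ ¬x5 ∨ ¬¬x1) ∧ ¬¬x4   [De Morgan]
≡ (x4 ∨ x1 ∨ x2) ∧ (¬x4 ∨ ¬x5 ∨ x1) ∧ ¬¬x4   [double negation]
≡ (x4 ∨ x1 ∨ x2) ∧ (¬x4 ∨ ¬x5 ∨ x1) ∧ x4   [double negation]
≡ (¬x4 ∨ ¬x5 ∨ x1) ∧ x4   [simplify]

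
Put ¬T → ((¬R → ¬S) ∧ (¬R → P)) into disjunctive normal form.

¬T → ((¬R → ¬S) ∧ (¬R → P))
⇔ ¬¬T ∨ ((¬R → ¬S) ∧ (¬R → P))   [eliminate →]
⇔ ¬¬T ∨ ((¬¬R ∨ ¬S) ∧ (¬R → P))   [eliminate →]
⇔ ¬¬T ∨ ((¬¬R ∨ ¬S) ∧ (¬¬R ∨ P))   [eliminate →]
⇔ T ∨ ((¬¬R ∨ ¬S) ∧ (¬¬R ∨ P))   [double negation]
⇔ T ∨ ((R ∨ ¬S) ∧ (¬¬R ∨ P))   [double negation]
⇔ T ∨ ((R ∨ ¬S) ∧ (R ∨ P))   [double negation]
⇔ T ∨ (R ∧ R) ∨ (R ∧ P) ∨ (¬S ∧ R) ∨ (¬S ∧ P)   [distribute ∧ over ∨]
⇔ T ∨ R ∨ (¬S ∧ P)   [simplify]

T ∨ R ∨ (¬S ∧ P)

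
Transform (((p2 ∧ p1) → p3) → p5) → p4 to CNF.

(((p2 ∧ p1) → p3) → p5) → p4
≡ ¬(((p2 ∧ p1) → p3) → p5) ∨ p4   (eliminate →)
≡ ¬(¬((p2 ∧ p1) → p3) ∨ p5) ∨ p4   (eliminate →)
≡ ¬(¬(¬(p2 ∧ p1) ∨ p3) ∨ p5) ∨ p4   (eliminate →)
≡ (¬¬(¬(p2 ∧ p1) ∨ p3) ∧ ¬p5) ∨ p4   (De Morgan)
≡ ((¬(p2 ∧ p1) ∨ p3) ∧ ¬p5) ∨ p4   (double negation)
≡ ((¬p2 ∨ ¬p1 ∨ p3) ∧ ¬p5) ∨ p4   (De Morgan)
≡ (¬p2 ∨ ¬p1 ∨ p3 ∨ p4) ∧ (¬p5 ∨ p4)   (distribute ∨ over ∧)

(¬p2 ∨ ¬p1 ∨ p3 ∨ p4) ∧ (¬p5 ∨ p4)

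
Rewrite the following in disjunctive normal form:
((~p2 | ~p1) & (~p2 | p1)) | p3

((~p2 | ~p1) & (~p2 | p1)) | p3
⇔ (~p2 & ~p2) | (~p2 & p1) | (~p1 & ~p2) | (~p1 & p1) | p3
⇔ ~p2 | p3

~p2 | p3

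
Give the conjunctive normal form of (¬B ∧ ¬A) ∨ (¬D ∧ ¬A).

(¬B ∧ ¬A) ∨ (¬D ∧ ¬A)
= (¬B ∨ ¬D) ∧ (¬B ∨ ¬A) ∧ (¬A ∨ ¬D) ∧ (¬A ∨ ¬A)   — distribute ∨ over ∧
= (¬B ∨ ¬D) ∧ ¬A   — simplify

(¬B ∨ ¬D) ∧ ¬A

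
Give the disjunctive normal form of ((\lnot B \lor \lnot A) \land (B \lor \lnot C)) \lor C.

(\lnot B \land \lnot C) \lor (\lnot A \land B) \lor (\lnot A \land \lnot C) \lor C

((\lnot B \lor \lnot A) \land (B \lor \lnot C)) \lor C
≡ (\lnot B \land B) \lor (\lnot B \land \lnot C) \lor (\lnot A \land B) \lor (\lnot A \land \lnot C) \lor C
≡ (\lnot B \land \lnot C) \lor (\lnot A \land B) \lor (\lnot A \land \lnot C) \lor C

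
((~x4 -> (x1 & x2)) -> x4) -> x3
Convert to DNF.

((~x4 -> (x1 & x2)) -> x4) -> x3
= ~((~x4 -> (x1 & x2)) -> x4) | x3   [eliminate ->]
= ~(~(~x4 -> (x1 & x2)) | x4) | x3   [eliminate ->]
= ~(~(~~x4 | (x1 & x2)) | x4) | x3   [eliminate ->]
= (~~(~~x4 | (x1 & x2)) & ~x4) | x3   [De Morgan]
= ((~~x4 | (x1 & x2)) & ~x4) | x3   [double negation]
= ((x4 | (x1 & x2)) & ~x4) | x3   [double negation]
= (x4 & ~x4) | (x1 & x2 & ~x4) | x3   [distribute & over |]
= (x1 & x2 & ~x4) | x3   [simplify]

(x1 & x2 & ~x4) | x3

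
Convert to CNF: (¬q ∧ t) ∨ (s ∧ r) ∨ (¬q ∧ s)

(¬q ∨ s) ∧ (¬q ∨ r) ∧ (t ∨ s)

(¬q ∧ t) ∨ (s ∧ r) ∨ (¬q ∧ s)
≡ (¬q ∨ s ∨ ¬q) ∧ (¬q ∨ s ∨ s) ∧ (¬q ∨ r ∨ ¬q) ∧ (¬q ∨ r ∨ s) ∧ (t ∨ s ∨ ¬q) ∧ (t ∨ s ∨ s) ∧ (t ∨ r ∨ ¬q) ∧ (t ∨ r ∨ s)   (distribute ∨ over ∧)
≡ (¬q ∨ s) ∧ (¬q ∨ r) ∧ (t ∨ s)   (simplify)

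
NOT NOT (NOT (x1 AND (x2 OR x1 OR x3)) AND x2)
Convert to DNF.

NOT x1 AND x2

NOT NOT (NOT (x1 AND (x2 OR x1 OR x3)) AND x2)
≡ NOT (x1 AND (x2 OR x1 OR x3)) AND x2   — double negation
≡ (NOT x1 OR NOT (x2 OR x1 OR x3)) AND x2   — De Morgan
≡ (NOT x1 OR (NOT x2 AND NOT x1 AND NOT x3)) AND x2   — De Morgan
≡ (NOT x1 AND x2) OR (NOT x2 AND NOT x1 AND NOT x3 AND x2)   — distribute AND over OR
≡ NOT x1 AND x2   — simplify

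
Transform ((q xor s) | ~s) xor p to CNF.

(~q | ~s | p) & (~s | q | ~p) & (s | ~p)

((q xor s) | ~s) xor p
= ((q xor s) | ~s | p) & ~(((q xor s) | ~s) & p)   — expand xor
= (((q | s) & ~(q & s)) | ~s | p) & ~(((q xor s) | ~s) & p)   — expand xor
= (((q | s) & ~(q & s)) | ~s | p) & ~((((q | s) & ~(q & s)) | ~s) & p)   — expand xor
= (((q | s) & (~q | ~s)) | ~s | p) & ~((((q | s) & ~(q & s)) | ~s) & p)   — De Morgan
= (((q | s) & (~q | ~s)) | ~s | p) & (~(((q | s) & ~(q & s)) | ~s) | ~p)   — De Morgan
= (((q | s) & (~q | ~s)) | ~s | p) & ((~((q | s) & ~(q & s)) & ~~s) | ~p)   — De Morgan
= (((q | s) & (~q | ~s)) | ~s | p) & (((~(q | s) | ~~(q & s)) & ~~s) | ~p)   — De Morgan
= (((q | s) & (~q | ~s)) | ~s | p) & ((((~q & ~s) | ~~(q & s)) & ~~s) | ~p)   — De Morgan
= (((q | s) & (~q | ~s)) | ~s | p) & ((((~q & ~s) | (q & s)) & ~~s) | ~p)   — double negation
= (((q | s) & (~q | ~s)) | ~s | p) & ((((~q & ~s) | (q & s)) & s) | ~p)   — double negation
= (q | s | ~s | p) & (~q | ~s | ~s | p) & (~q | q | ~p) & (~q | s | ~p) & (~s | q | ~p) & (~s | s | ~p) & (s | ~p)   — distribute | over &
= (~q | ~s | p) & (~s | q | ~p) & (s | ~p)   — simplify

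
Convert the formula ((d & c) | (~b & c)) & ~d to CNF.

(d | ~b) & c & ~d

((d & c) | (~b & c)) & ~d
≡ (d | ~b) & (d | c) & (c | ~b) & (c | c) & ~d
≡ (d | ~b) & c & ~d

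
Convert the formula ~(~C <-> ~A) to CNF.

~(~C <-> ~A)
≡ ~((~C -> ~A) & (~A -> ~C))   (eliminate <->)
≡ ~((~~C | ~A) & (~A -> ~C))   (eliminate ->)
≡ ~((~~C | ~A) & (~~A | ~C))   (eliminate ->)
≡ ~(~~C | ~A) | ~(~~A | ~C)   (De Morgan)
≡ (~~~C & ~~A) | ~(~~A | ~C)   (De Morgan)
≡ (~C & ~~A) | ~(~~A | ~C)   (double negation)
≡ (~C & A) | ~(~~A | ~C)   (double negation)
≡ (~C & A) | (~~~A & ~~C)   (De Morgan)
≡ (~C & A) | (~A & ~~C)   (double negation)
≡ (~C & A) | (~A & C)   (double negation)
≡ (~C | ~A) & (~C | C) & (A | ~A) & (A | C)   (distribute | over &)
≡ (~C | ~A) & (A | C)   (simplify)

(~C | ~A) & (A | C)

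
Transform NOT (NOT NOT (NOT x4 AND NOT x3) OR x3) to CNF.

(x4 OR x3) AND NOT x3

NOT (NOT NOT (NOT x4 AND NOT x3) OR x3)
≡ NOT NOT NOT (NOT x4 AND NOT x3) AND NOT x3   (De Morgan)
≡ NOT (NOT x4 AND NOT x3) AND NOT x3   (double negation)
≡ (NOT NOT x4 OR NOT NOT x3) AND NOT x3   (De Morgan)
≡ (x4 OR NOT NOT x3) AND NOT x3   (double negation)
≡ (x4 OR x3) AND NOT x3   (double negation)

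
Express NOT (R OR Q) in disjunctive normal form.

NOT (R OR Q)
≡ NOT R AND NOT Q   [De Morgan]

NOT R AND NOT Q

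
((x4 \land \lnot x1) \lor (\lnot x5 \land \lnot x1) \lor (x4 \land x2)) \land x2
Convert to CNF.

(x4 \lor \lnot x5) \land (x4 \lor \lnot x1) \land x2

((x4 \land \lnot x1) \lor (\lnot x5 \land \lnot x1) \lor (x4 \land x2)) \land x2
≡ (x4 \lor \lnot x5 \lor x4) \land (x4 \lor \lnot x5 \lor x2) \land (x4 \lor \lnot x1 \lor x4) \land (x4 \lor \lnot x1 \lor x2) \land (\lnot x1 \lor \lnot x5 \lor x4) \land (\lnot x1 \lor \lnot x5 \lor x2) \land (\lnot x1 \lor \lnot x1 \lor x4) \land (\lnot x1 \lor \lnot x1 \lor x2) \land x2   [distribute \lor over \land]
≡ (x4 \lor \lnot x5) \land (x4 \lor \lnot x1) \land x2   [simplify]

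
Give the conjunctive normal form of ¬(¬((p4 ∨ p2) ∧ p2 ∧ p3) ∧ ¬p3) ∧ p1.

¬(¬((p4 ∨ p2) ∧ p2 ∧ p3) ∧ ¬p3) ∧ p1
= (¬¬((p4 ∨ p2) ∧ p2 ∧ p3) ∨ ¬¬p3) ∧ p1   [De Morgan]
= (((p4 ∨ p2) ∧ p2 ∧ p3) ∨ ¬¬p3) ∧ p1   [double negation]
= (((p4 ∨ p2) ∧ p2 ∧ p3) ∨ p3) ∧ p1   [double negation]
= (p4 ∨ p2 ∨ p3) ∧ (p2 ∨ p3) ∧ (p3 ∨ p3) ∧ p1   [distribute ∨ over ∧]
= p3 ∧ p1   [simplify]

p3 ∧ p1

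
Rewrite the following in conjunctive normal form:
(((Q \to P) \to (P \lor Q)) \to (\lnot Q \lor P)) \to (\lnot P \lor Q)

(((Q \to P) \to (P \lor Q)) \to (\lnot Q \lor P)) \to (\lnot P \lor Q)
⇔ \lnot (((Q \to P) \to (P \lor Q)) \to (\lnot Q \lor P)) \lor \lnot P \lor Q   [eliminate \to]
⇔ \lnot (\lnot ((Q \to P) \to (P \lor Q)) \lor \lnot Q \lor P) \lor \lnot P \lor Q   [eliminate \to]
⇔ \lnot (\lnot (\lnot (Q \to P) \lor P \lor Q) \lor \lnot Q \lor P) \lor \lnot P \lor Q   [eliminate \to]
⇔ \lnot (\lnot (\lnot (\lnot Q \lor P) \lor P \lor Q) \lor \lnot Q \lor P) \lor \lnot P \lor Q   [eliminate \to]
⇔ (\lnot \lnot (\lnot (\lnot Q \lor P) \lor P \lor Q) \land \lnot \lnot Q \land \lnot P) \lor \lnot P \lor Q   [De Morgan]
⇔ ((\lnot (\lnot Q \lor P) \lor P \lor Q) \land \lnot \lnot Q \land \lnot P) \lor \lnot P \lor Q   [double negation]
⇔ (((\lnot \lnot Q \land \lnot P) \lor P \lor Q) \land \lnot \lnot Q \land \lnot P) \lor \lnot P \lor Q   [De Morgan]
⇔ (((Q \land \lnot P) \lor P \lor Q) \land \lnot \lnot Q \land \lnot P) \lor \lnot P \lor Q   [double negation]
⇔ (((Q \land \lnot P) \lor P \lor Q) \land Q \land \lnot P) \lor \lnot P \lor Q   [double negation]
⇔ (Q \lor P \lor Q \lor \lnot P \lor Q) \land (\lnot P \lor P \lor Q \lor \lnot P \lor Q) \land (Q \lor \lnot P \lor Q) \land (\lnot P \lor \lnot P \lor Q)   [distribute \lor over \land]
⇔ Q \lor \lnot P   [simplify]

Q \lor \lnot P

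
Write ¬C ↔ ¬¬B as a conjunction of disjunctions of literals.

¬C ↔ ¬¬B
= (¬C → ¬¬B) ∧ (¬¬B → ¬C)   (eliminate ↔)
= (¬¬C ∨ ¬¬B) ∧ (¬¬B → ¬C)   (eliminate →)
= (¬¬C ∨ ¬¬B) ∧ (¬¬¬B ∨ ¬C)   (eliminate →)
= (C ∨ ¬¬B) ∧ (¬¬¬B ∨ ¬C)   (double negation)
= (C ∨ B) ∧ (¬¬¬B ∨ ¬C)   (double negation)
= (C ∨ B) ∧ (¬B ∨ ¬C)   (double negation)

(C ∨ B) ∧ (¬B ∨ ¬C)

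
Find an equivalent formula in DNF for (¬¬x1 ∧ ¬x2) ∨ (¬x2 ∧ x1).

(¬¬x1 ∧ ¬x2) ∨ (¬x2 ∧ x1)
≡ (x1 ∧ ¬x2) ∨ (¬x2 ∧ x1)   [double negation]
≡ x1 ∧ ¬x2   [simplify]

x1 ∧ ¬x2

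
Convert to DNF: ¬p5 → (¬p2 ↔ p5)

¬p5 → (¬p2 ↔ p5)
= ¬¬p5 ∨ (¬p2 ↔ p5)   [eliminate →]
= ¬¬p5 ∨ ((¬p2 → p5) ∧ (p5 → ¬p2))   [eliminate ↔]
= ¬¬p5 ∨ ((¬¬p2 ∨ p5) ∧ (p5 → ¬p2))   [eliminate →]
= ¬¬p5 ∨ ((¬¬p2 ∨ p5) ∧ (¬p5 ∨ ¬p2))   [eliminate →]
= p5 ∨ ((¬¬p2 ∨ p5) ∧ (¬p5 ∨ ¬p2))   [double negation]
= p5 ∨ ((p2 ∨ p5) ∧ (¬p5 ∨ ¬p2))   [double negation]
= p5 ∨ (p2 ∧ ¬p5) ∨ (p2 ∧ ¬p2) ∨ (p5 ∧ ¬p5) ∨ (p5 ∧ ¬p2)   [distribute ∧ over ∨]
= p5 ∨ (p2 ∧ ¬p5)   [simplify]

p5 ∨ (p2 ∧ ¬p5)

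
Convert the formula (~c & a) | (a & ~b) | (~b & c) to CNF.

(~c & a) | (a & ~b) | (~b & c)
≡ (~c | a | ~b) & (~c | a | c) & (~c | ~b | ~b) & (~c | ~b | c) & (a | a | ~b) & (a | a | c) & (a | ~b | ~b) & (a | ~b | c)   — distribute | over &
≡ (~c | ~b) & (a | ~b) & (a | c)   — simplify

(~c | ~b) & (a | ~b) & (a | c)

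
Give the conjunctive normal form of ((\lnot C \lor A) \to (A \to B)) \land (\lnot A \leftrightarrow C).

(\lnot A \lor B) \land (A \lor C) \land (\lnot C \lor \lnot A)

((\lnot C \lor A) \to (A \to B)) \land (\lnot A \leftrightarrow C)
≡ (\lnot (\lnot C \lor A) \lor (A \to B)) \land (\lnot A \leftrightarrow C)   [eliminate \to]
≡ (\lnot (\lnot C \lor A) \lor \lnot A \lor B) \land (\lnot A \leftrightarrow C)   [eliminate \to]
≡ (\lnot (\lnot C \lor A) \lor \lnot A \lor B) \land (\lnot A \to C) \land (C \to \lnot A)   [eliminate \leftrightarrow]
≡ (\lnot (\lnot C \lor A) \lor \lnot A \lor B) \land (\lnot \lnot A \lor C) \land (C \to \lnot A)   [eliminate \to]
≡ (\lnot (\lnot C \lor A) \lor \lnot A \lor B) \land (\lnot \lnot A \lor C) \land (\lnot C \lor \lnot A)   [eliminate \to]
≡ ((\lnot \lnot C \land \lnot A) \lor \lnot A \lor B) \land (\lnot \lnot A \lor C) \land (\lnot C \lor \lnot A)   [De Morgan]
≡ ((C \land \lnot A) \lor \lnot A \lor B) \land (\lnot \lnot A \lor C) \land (\lnot C \lor \lnot A)   [double negation]
≡ ((C \land \lnot A) \lor \lnot A \lor B) \land (A \lor C) \land (\lnot C \lor \lnot A)   [double negation]
≡ (C \lor \lnot A \lor B) \land (\lnot A \lor \lnot A \lor B) \land (A \lor C) \land (\lnot C \lor \lnot A)   [distribute \lor over \land]
≡ (\lnot A \lor B) \land (A \lor C) \land (\lnot C \lor \lnot A)   [simplify]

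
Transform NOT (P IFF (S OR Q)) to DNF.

(P AND NOT S AND NOT Q) OR (S AND NOT P) OR (Q AND NOT P)

NOT (P IFF (S OR Q))
= NOT ((P IMPLIES (S OR Q)) AND ((S OR Q) IMPLIES P))   [eliminate IFF]
= NOT ((NOT P OR S OR Q) AND ((S OR Q) IMPLIES P))   [eliminate IMPLIES]
= NOT ((NOT P OR S OR Q) AND (NOT (S OR Q) OR P))   [eliminate IMPLIES]
= NOT (NOT P OR S OR Q) OR NOT (NOT (S OR Q) OR P)   [De Morgan]
= (NOT NOT P AND NOT S AND NOT Q) OR NOT (NOT (S OR Q) OR P)   [De Morgan]
= (P AND NOT S AND NOT Q) OR NOT (NOT (S OR Q) OR P)   [double negation]
= (P AND NOT S AND NOT Q) OR (NOT NOT (S OR Q) AND NOT P)   [De Morgan]
= (P AND NOT S AND NOT Q) OR ((S OR Q) AND NOT P)   [double negation]
= (P AND NOT S AND NOT Q) OR (S AND NOT P) OR (Q AND NOT P)   [distribute AND over OR]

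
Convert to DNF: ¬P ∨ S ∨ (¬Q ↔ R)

¬P ∨ S ∨ (¬Q ↔ R)
≡ ¬P ∨ S ∨ ((¬Q → R) ∧ (R → ¬Q))   — eliminate ↔
≡ ¬P ∨ S ∨ ((¬¬Q ∨ R) ∧ (R → ¬Q))   — eliminate →
≡ ¬P ∨ S ∨ ((¬¬Q ∨ R) ∧ (¬R ∨ ¬Q))   — eliminate →
≡ ¬P ∨ S ∨ ((Q ∨ R) ∧ (¬R ∨ ¬Q))   — double negation
≡ ¬P ∨ S ∨ (Q ∧ ¬R) ∨ (Q ∧ ¬Q) ∨ (R ∧ ¬R) ∨ (R ∧ ¬Q)   — distribute ∧ over ∨
≡ ¬P ∨ S ∨ (Q ∧ ¬R) ∨ (R ∧ ¬Q)   — simplify

¬P ∨ S ∨ (Q ∧ ¬R) ∨ (R ∧ ¬Q)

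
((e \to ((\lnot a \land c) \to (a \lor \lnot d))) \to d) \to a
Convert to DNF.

((e \to ((\lnot a \land c) \to (a \lor \lnot d))) \to d) \to a
⇔ \lnot ((e \to ((\lnot a \land c) \to (a \lor \lnot d))) \to d) \lor a   — eliminate \to
⇔ \lnot (\lnot (e \to ((\lnot a \land c) \to (a \lor \lnot d))) \lor d) \lor a   — eliminate \to
⇔ \lnot (\lnot (\lnot e \lor ((\lnot a \land c) \to (a \lor \lnot d))) \lor d) \lor a   — eliminate \to
⇔ \lnot (\lnot (\lnot e \lor \lnot (\lnot a \land c) \lor a \lor \lnot d) \lor d) \lor a   — eliminate \to
⇔ (\lnot \lnot (\lnot e \lor \lnot (\lnot a \land c) \lor a \lor \lnot d) \land \lnot d) \lor a   — De Morgan
⇔ ((\lnot e \lor \lnot (\lnot a \land c) \lor a \lor \lnot d) \land \lnot d) \lor a   — double negation
⇔ ((\lnot e \lor \lnot \lnot a \lor \lnot c \lor a \lor \lnot d) \land \lnot d) \lor a   — De Morgan
⇔ ((\lnot e \lor a \lor \lnot c \lor a \lor \lnot d) \land \lnot d) \lor a   — double negation
⇔ (\lnot e \land \lnot d) \lor (a \land \lnot d) \lor (\lnot c \land \lnot d) \lor (a \land \lnot d) \lor (\lnot d \land \lnot d) \lor a   — distribute \land over \lor
⇔ \lnot d \lor a   — simplify

\lnot d \lor a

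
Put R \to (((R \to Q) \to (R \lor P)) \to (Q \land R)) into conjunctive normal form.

R \to (((R \to Q) \to (R \lor P)) \to (Q \land R))
≡ \lnot R \lor (((R \to Q) \to (R \lor P)) \to (Q \land R))
≡ \lnot R \lor \lnot ((R \to Q) \to (R \lor P)) \lor (Q \land R)
≡ \lnot R \lor \lnot (\lnot (R \to Q) \lor R \lor P) \lor (Q \land R)
≡ \lnot R \lor \lnot (\lnot (\lnot R \lor Q) \lor R \lor P) \lor (Q \land R)
≡ \lnot R \lor (\lnot \lnot (\lnot R \lor Q) \land \lnot R \land \lnot P) \lor (Q \land R)
≡ \lnot R \lor ((\lnot R \lor Q) \land \lnot R \land \lnot P) \lor (Q \land R)
≡ (\lnot R \lor \lnot R \lor Q \lor Q) \land (\lnot R \lor \lnot R \lor Q \lor R) \land (\lnot R \lor \lnot R \lor Q) \land (\lnot R \lor \lnot R \lor R) \land (\lnot R \lor \lnot P \lor Q) \land (\lnot R \lor \lnot P \lor R)
≡ \lnot R \lor Q

\lnot R \lor Q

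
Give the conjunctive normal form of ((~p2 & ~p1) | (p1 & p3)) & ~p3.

((~p2 & ~p1) | (p1 & p3)) & ~p3
= (~p2 | p1) & (~p2 | p3) & (~p1 | p1) & (~p1 | p3) & ~p3   [distribute | over &]
= (~p2 | p1) & (~p2 | p3) & (~p1 | p3) & ~p3   [simplify]

(~p2 | p1) & (~p2 | p3) & (~p1 | p3) & ~p3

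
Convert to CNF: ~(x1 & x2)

~(x1 & x2)
= ~x1 | ~x2   (De Morgan)

~x1 | ~x2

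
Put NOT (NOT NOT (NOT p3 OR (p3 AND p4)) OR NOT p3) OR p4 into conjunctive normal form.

NOT (NOT NOT (NOT p3 OR (p3 AND p4)) OR NOT p3) OR p4
≡ (NOT NOT NOT (NOT p3 OR (p3 AND p4)) AND NOT NOT p3) OR p4   [De Morgan]
≡ (NOT (NOT p3 OR (p3 AND p4)) AND NOT NOT p3) OR p4   [double negation]
≡ (NOT NOT p3 AND NOT (p3 AND p4) AND NOT NOT p3) OR p4   [De Morgan]
≡ (p3 AND NOT (p3 AND p4) AND NOT NOT p3) OR p4   [double negation]
≡ (p3 AND (NOT p3 OR NOT p4) AND NOT NOT p3) OR p4   [De Morgan]
≡ (p3 AND (NOT p3 OR NOT p4) AND p3) OR p4   [double negation]
≡ (p3 OR p4) AND (NOT p3 OR NOT p4 OR p4) AND (p3 OR p4)   [distribute OR over AND]
≡ p3 OR p4   [simplify]

p3 OR p4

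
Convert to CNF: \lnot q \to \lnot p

\lnot q \to \lnot p
= \lnot \lnot q \lor \lnot p   — eliminate \to
= q \lor \lnot p   — double negation

q \lor \lnot p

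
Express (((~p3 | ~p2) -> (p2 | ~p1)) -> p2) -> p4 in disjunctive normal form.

(((~p3 | ~p2) -> (p2 | ~p1)) -> p2) -> p4
≡ ~(((~p3 | ~p2) -> (p2 | ~p1)) -> p2) | p4   [eliminate ->]
≡ ~(~((~p3 | ~p2) -> (p2 | ~p1)) | p2) | p4   [eliminate ->]
≡ ~(~(~(~p3 | ~p2) | p2 | ~p1) | p2) | p4   [eliminate ->]
≡ (~~(~(~p3 | ~p2) | p2 | ~p1) & ~p2) | p4   [De Morgan]
≡ ((~(~p3 | ~p2) | p2 | ~p1) & ~p2) | p4   [double negation]
≡ (((~~p3 & ~~p2) | p2 | ~p1) & ~p2) | p4   [De Morgan]
≡ (((p3 & ~~p2) | p2 | ~p1) & ~p2) | p4   [double negation]
≡ (((p3 & p2) | p2 | ~p1) & ~p2) | p4   [double negation]
≡ (p3 & p2 & ~p2) | (p2 & ~p2) | (~p1 & ~p2) | p4   [distribute & over |]
≡ (~p1 & ~p2) | p4   [simplify]

(~p1 & ~p2) | p4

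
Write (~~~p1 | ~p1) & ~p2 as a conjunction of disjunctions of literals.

~p1 & ~p2

(~~~p1 | ~p1) & ~p2
≡ (~p1 | ~p1) & ~p2   [double negation]
≡ ~p1 & ~p2   [simplify]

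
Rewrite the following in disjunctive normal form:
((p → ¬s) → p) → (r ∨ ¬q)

((p → ¬s) → p) → (r ∨ ¬q)
= ¬((p → ¬s) → p) ∨ r ∨ ¬q   [eliminate →]
= ¬(¬(p → ¬s) ∨ p) ∨ r ∨ ¬q   [eliminate →]
= ¬(¬(¬p ∨ ¬s) ∨ p) ∨ r ∨ ¬q   [eliminate →]
= (¬¬(¬p ∨ ¬s) ∧ ¬p) ∨ r ∨ ¬q   [De Morgan]
= ((¬p ∨ ¬s) ∧ ¬p) ∨ r ∨ ¬q   [double negation]
= (¬p ∧ ¬p) ∨ (¬s ∧ ¬p) ∨ r ∨ ¬q   [distribute ∧ over ∨]
= ¬p ∨ r ∨ ¬q   [simplify]

¬p ∨ r ∨ ¬q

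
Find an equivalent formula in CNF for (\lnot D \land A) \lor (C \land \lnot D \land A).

(\lnot D \land A) \lor (C \land \lnot D \land A)
= (\lnot D \lor C) \land (\lnot D \lor \lnot D) \land (\lnot D \lor A) \land (A \lor C) \land (A \lor \lnot D) \land (A \lor A)   [distribute \lor over \land]
= \lnot D \land A   [simplify]

\lnot D \land A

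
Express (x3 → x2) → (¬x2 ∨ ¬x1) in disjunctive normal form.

(x3 → x2) → (¬x2 ∨ ¬x1)
≡ ¬(x3 → x2) ∨ ¬x2 ∨ ¬x1   — eliminate →
≡ ¬(¬x3 ∨ x2) ∨ ¬x2 ∨ ¬x1   — eliminate →
≡ (¬¬x3 ∧ ¬x2) ∨ ¬x2 ∨ ¬x1   — De Morgan
≡ (x3 ∧ ¬x2) ∨ ¬x2 ∨ ¬x1   — double negation
≡ ¬x2 ∨ ¬x1   — simplify

¬x2 ∨ ¬x1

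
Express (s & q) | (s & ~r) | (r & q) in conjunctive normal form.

(s | r) & (s | q) & (q | ~r)

(s & q) | (s & ~r) | (r & q)
≡ (s | s | r) & (s | s | q) & (s | ~r | r) & (s | ~r | q) & (q | s | r) & (q | s | q) & (q | ~r | r) & (q | ~r | q)   (distribute | over &)
≡ (s | r) & (s | q) & (q | ~r)   (simplify)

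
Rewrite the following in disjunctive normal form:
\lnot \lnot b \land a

\lnot \lnot b \land a
⇔ b \land a   [double negation]

b \land a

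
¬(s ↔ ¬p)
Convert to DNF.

s ∧ p ∨ ¬p ∧ ¬s

¬(s ↔ ¬p)
≡ ¬((s → ¬p) ∧ (¬p → s))   [eliminate ↔]
≡ ¬((¬s ∨ ¬p) ∧ (¬p → s))   [eliminate →]
≡ ¬((¬s ∨ ¬p) ∧ (¬¬p ∨ s))   [eliminate →]
≡ ¬(¬s ∨ ¬p) ∨ ¬(¬¬p ∨ s)   [De Morgan]
≡ ¬¬s ∧ ¬¬p ∨ ¬(¬¬p ∨ s)   [De Morgan]
≡ s ∧ ¬¬p ∨ ¬(¬¬p ∨ s)   [double negation]
≡ s ∧ p ∨ ¬(¬¬p ∨ s)   [double negation]
≡ s ∧ p ∨ ¬¬¬p ∧ ¬s   [De Morgan]
≡ s ∧ p ∨ ¬p ∧ ¬s   [double negation]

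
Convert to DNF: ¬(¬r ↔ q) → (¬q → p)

(r ∧ ¬q) ∨ q ∨ p

¬(¬r ↔ q) → (¬q → p)
≡ ¬¬(¬r ↔ q) ∨ (¬q → p)   [eliminate →]
≡ ¬¬((¬r → q) ∧ (q → ¬r)) ∨ (¬q → p)   [eliminate ↔]
≡ ¬¬((¬¬r ∨ q) ∧ (q → ¬r)) ∨ (¬q → p)   [eliminate →]
≡ ¬¬((¬¬r ∨ q) ∧ (¬q ∨ ¬r)) ∨ (¬q → p)   [eliminate →]
≡ ¬¬((¬¬r ∨ q) ∧ (¬q ∨ ¬r)) ∨ ¬¬q ∨ p   [eliminate →]
≡ ((¬¬r ∨ q) ∧ (¬q ∨ ¬r)) ∨ ¬¬q ∨ p   [double negation]
≡ ((r ∨ q) ∧ (¬q ∨ ¬r)) ∨ ¬¬q ∨ p   [double negation]
≡ ((r ∨ q) ∧ (¬q ∨ ¬r)) ∨ q ∨ p   [double negation]
≡ (r ∧ ¬q) ∨ (r ∧ ¬r) ∨ (q ∧ ¬q) ∨ (q ∧ ¬r) ∨ q ∨ p   [distribute ∧ over ∨]
≡ (r ∧ ¬q) ∨ q ∨ p   [simplify]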